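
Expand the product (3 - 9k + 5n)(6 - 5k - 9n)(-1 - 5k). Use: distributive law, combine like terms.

(3 - 9k + 5n)(6 - 5k - 9n)(-1 - 5k)
= (18 - 15k - 27n - 54k + 45k^2 + 81kn + 30n - 25kn - 45n^2)(-1 - 5k)    [distributive law]
= (18 - 69k + 3n + 45k^2 + 56kn - 45n^2)(-1 - 5k)    [combine like terms]
= -18 - 90k + 69k + 345k^2 - 3n - 15kn - 45k^2 - 225k^3 - 56kn - 280k^2n + 45n^2 + 225kn^2    [distributive law]
= -18 - 21k + 300k^2 - 3n - 71kn - 225k^3 - 280k^2n + 45n^2 + 225kn^2    [combine like terms]

-18 - 21k + 300k^2 - 3n - 71kn - 225k^3 - 280k^2n + 45n^2 + 225kn^2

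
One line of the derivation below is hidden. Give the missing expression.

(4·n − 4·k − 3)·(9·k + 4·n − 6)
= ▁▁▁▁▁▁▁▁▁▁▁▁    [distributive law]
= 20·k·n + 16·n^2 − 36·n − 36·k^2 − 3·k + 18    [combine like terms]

After distributive law, the bracketed line is:

36·k·n + 16·n^2 − 24·n − 36·k^2 − 16·k·n + 24·k − 27·k − 12·n + 18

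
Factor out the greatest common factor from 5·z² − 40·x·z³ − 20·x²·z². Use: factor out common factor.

5·z² − 40·x·z³ − 20·x²·z²
= 5(z² − 8·x·z³ − 4·x²·z²)    [factor out 5]
= 5·z²(1 − 8·x·z − 4·x²)    [factor out z²]

5·z²(1 − 8·x·z − 4·x²)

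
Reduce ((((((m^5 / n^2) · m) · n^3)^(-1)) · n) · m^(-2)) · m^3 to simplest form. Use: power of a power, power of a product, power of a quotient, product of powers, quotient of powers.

((((((m^5 / n^2) · m) · n^3)^(-1)) · n) · m^(-2)) · m^3
= ((((((m^5 / n^2) · m)^(-1)) · ((n^3)^(-1))) · n) · m^(-2)) · m^3    [power of a product]
= ((((((m^5 / n^2)^(-1)) · (m^(-1))) · ((n^3)^(-1))) · n) · m^(-2)) · m^3    [power of a product]
= (((((((m^5)^(-1)) / ((n^2)^(-1))) · (m^(-1))) · ((n^3)^(-1))) · n) · m^(-2)) · m^3    [power of a quotient]
= (((((m^(-5) / ((n^2)^(-1))) · (m^(-1))) · ((n^3)^(-1))) · n) · m^(-2)) · m^3    [power of a power]
= (((((m^(-5) / n^(-2)) · (m^(-1))) · ((n^3)^(-1))) · n) · m^(-2)) · m^3    [power of a power]
= (((((m^(-5) / n^(-2)) · m^(-1)) · n^(-3)) · n) · m^(-2)) · m^3    [power of a power]
= m^(-5)    [quotient of powers; product of powers]

m^(-5)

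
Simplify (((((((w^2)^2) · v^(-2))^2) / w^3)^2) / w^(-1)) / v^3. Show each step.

(((((((w^2)^2) · v^(-2))^2) / w^3)^2) / w^(-1)) / v^3
= (((((((w^2)^2) · v^(-2))^2)^2) / ((w^3)^2)) / w^(-1)) / v^3    [power of a quotient]
= ((((((w^2)^2) · v^(-2))^4) / ((w^3)^2)) / w^(-1)) / v^3    [power of a power]
= ((((((w^2)^2)^4) · ((v^(-2))^4)) / ((w^3)^2)) / w^(-1)) / v^3    [power of a product]
= (((((w^2)^8) · ((v^(-2))^4)) / ((w^3)^2)) / w^(-1)) / v^3    [power of a power]
= (((w^16 · ((v^(-2))^4)) / ((w^3)^2)) / w^(-1)) / v^3    [power of a power]
= (((w^16 · v^(-8)) / ((w^3)^2)) / w^(-1)) / v^3    [power of a power]
= (((w^16 · v^(-8)) / w^6) / w^(-1)) / v^3    [power of a power]
= v^(-11)·w^11    [quotient of powers; product of powers]

v^(-11)·w^11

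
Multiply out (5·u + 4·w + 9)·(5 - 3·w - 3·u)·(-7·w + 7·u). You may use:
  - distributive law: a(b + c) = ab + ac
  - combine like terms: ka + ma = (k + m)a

(5·u + 4·w + 9)·(5 - 3·w - 3·u)·(-7·w + 7·u)
= (25·u - 15·u·w - 15·u² + 20·w - 12·w² - 12·u·w + 45 - 27·w - 27·u)·(-7·w + 7·u)    [distributive law]
= (-2·u - 27·u·w - 15·u² - 7·w - 12·w² + 45)·(-7·w + 7·u)    [combine like terms]
= 14·u·w - 14·u² + 189·u·w² - 189·u²·w + 105·u²·w - 105·u³ + 49·w² - 49·u·w + 84·w³ - 84·u·w² - 315·w + 315·u    [distributive law]
= -35·u·w - 14·u² + 105·u·w² - 84·u²·w - 105·u³ + 49·w² + 84·w³ - 315·w + 315·u    [combine like terms]

-35·u·w - 14·u² + 105·u·w² - 84·u²·w - 105·u³ + 49·w² + 84·w³ - 315·w + 315·u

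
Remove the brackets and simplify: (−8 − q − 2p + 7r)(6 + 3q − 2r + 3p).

(−8 − q − 2p + 7r)(6 + 3q − 2r + 3p)
= −48 − 24q + 16r − 24p − 6q − 3q^2 + 2qr − 3pq − 12p − 6pq + 4pr − 6p^2 + 42r + 21qr − 14r^2 + 21pr    [distributive law]
= −48 − 30q + 58r − 36p − 3q^2 + 23qr − 9pq + 25pr − 6p^2 − 14r^2    [combine like terms]

−48 − 30q + 58r − 36p − 3q^2 + 23qr − 9pq + 25pr − 6p^2 − 14r^2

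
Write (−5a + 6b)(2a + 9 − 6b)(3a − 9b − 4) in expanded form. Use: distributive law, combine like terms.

(−5a + 6b)(2a + 9 − 6b)(3a − 9b − 4)
= (−10a^2 − 45a + 30ab + 12ab + 54b − 36b^2)(3a − 9b − 4)    [distributive law]
= (−10a^2 − 45a + 42ab + 54b − 36b^2)(3a − 9b − 4)    [combine like terms]
= −30a^3 + 90a^2b + 40a^2 − 135a^2 + 405ab + 180a + 126a^2b − 378ab^2 − 168ab + 162ab − 486b^2 − 216b − 108ab^2 + 324b^3 + 144b^2    [distributive law]
= −30a^3 + 216a^2b − 95a^2 + 399ab + 180a − 486ab^2 − 342b^2 − 216b + 324b^3    [combine like terms]

−30a^3 + 216a^2b − 95a^2 + 399ab + 180a − 486ab^2 − 342b^2 − 216b + 324b^3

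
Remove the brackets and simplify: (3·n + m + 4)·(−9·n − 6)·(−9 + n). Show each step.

189·n² − 27·n³ + 462·n + 75·m·n − 9·m·n² + 54·m + 216

(3·n + m + 4)·(−9·n − 6)·(−9 + n)
= (−27·n² − 18·n − 9·m·n − 6·m − 36·n − 24)·(−9 + n)    [distributive law]
= (−27·n² − 54·n − 9·m·n − 6·m − 24)·(−9 + n)    [combine like terms]
= 243·n² − 27·n³ + 486·n − 54·n² + 81·m·n − 9·m·n² + 54·m − 6·m·n + 216 − 24·n    [distributive law]
= 189·n² − 27·n³ + 462·n + 75·m·n − 9·m·n² + 54·m + 216    [combine like terms]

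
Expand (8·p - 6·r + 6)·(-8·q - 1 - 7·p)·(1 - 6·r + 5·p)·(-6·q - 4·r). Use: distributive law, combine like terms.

1824·p·q^2 - 1016·p·q·r - 3744·p·q^2·r - 984·p·q·r^2 + 1920·p^2·q^2 - 1996·p^2·q·r + 480·p·q + 320·p·r - 1488·p·r^2 + 1836·p^2·q + 1224·p^2·r - 2184·p^2·r^2 + 1680·p^3·q + 1120·p^3·r - 2016·q^2·r - 1128·q·r^2 + 1728·q^2·r^2 + 1152·q·r^3 - 60·q·r - 168·r^2 + 144·r^3 + 1008·p·r^3 + 288·q^2 + 36·q + 24·r

(8·p - 6·r + 6)·(-8·q - 1 - 7·p)·(1 - 6·r + 5·p)·(-6·q - 4·r)
= (-64·p·q - 8·p - 56·p^2 + 48·q·r + 6·r + 42·p·r - 48·q - 6 - 42·p)·(1 - 6·r + 5·p)·(-6·q - 4·r)    [distributive law]
= (-64·p·q - 50·p - 56·p^2 + 48·q·r + 6·r + 42·p·r - 48·q - 6)·(1 - 6·r + 5·p)·(-6·q - 4·r)    [combine like terms]
= (-64·p·q + 384·p·q·r - 320·p^2·q - 50·p + 300·p·r - 250·p^2 - 56·p^2 + 336·p^2·r - 280·p^3 + 48·q·r - 288·q·r^2 + 240·p·q·r + 6·r - 36·r^2 + 30·p·r + 42·p·r - 252·p·r^2 + 210·p^2·r - 48·q + 288·q·r - 240·p·q - 6 + 36·r - 30·p)·(-6·q - 4·r)    [distributive law]
= (-304·p·q + 624·p·q·r - 320·p^2·q - 80·p + 372·p·r - 306·p^2 + 546·p^2·r - 280·p^3 + 336·q·r - 288·q·r^2 + 42·r - 36·r^2 - 252·p·r^2 - 48·q - 6)·(-6·q - 4·r)    [combine like terms]
= 1824·p·q^2 + 1216·p·q·r - 3744·p·q^2·r - 2496·p·q·r^2 + 1920·p^2·q^2 + 1280·p^2·q·r + 480·p·q + 320·p·r - 2232·p·q·r - 1488·p·r^2 + 1836·p^2·q + 1224·p^2·r - 3276·p^2·q·r - 2184·p^2·r^2 + 1680·p^3·q + 1120·p^3·r - 2016·q^2·r - 1344·q·r^2 + 1728·q^2·r^2 + 1152·q·r^3 - 252·q·r - 168·r^2 + 216·q·r^2 + 144·r^3 + 1512·p·q·r^2 + 1008·p·r^3 + 288·q^2 + 192·q·r + 36·q + 24·r    [distributive law]
= 1824·p·q^2 - 1016·p·q·r - 3744·p·q^2·r - 984·p·q·r^2 + 1920·p^2·q^2 - 1996·p^2·q·r + 480·p·q + 320·p·r - 1488·p·r^2 + 1836·p^2·q + 1224·p^2·r - 2184·p^2·r^2 + 1680·p^3·q + 1120·p^3·r - 2016·q^2·r - 1128·q·r^2 + 1728·q^2·r^2 + 1152·q·r^3 - 60·q·r - 168·r^2 + 144·r^3 + 1008·p·r^3 + 288·q^2 + 36·q + 24·r    [combine like terms]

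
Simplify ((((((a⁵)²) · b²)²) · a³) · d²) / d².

a²³b⁴

((((((a⁵)²) · b²)²) · a³) · d²) / d²
= ((((((a⁵)²)²) · ((b²)²)) · a³) · d²) / d²    [power of a product]
= (((((a⁵)⁴) · ((b²)²)) · a³) · d²) / d²    [power of a power]
= (((a²⁰ · ((b²)²)) · a³) · d²) / d²    [power of a power]
= (((a²⁰ · b⁴) · a³) · d²) / d²    [power of a power]
= a²³b⁴    [quotient of powers; product of powers]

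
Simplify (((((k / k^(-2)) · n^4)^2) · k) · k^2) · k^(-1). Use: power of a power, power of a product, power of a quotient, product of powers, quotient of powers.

(((((k / k^(-2)) · n^4)^2) · k) · k^2) · k^(-1)
= (((((k / k^(-2))^2) · ((n^4)^2)) · k) · k^2) · k^(-1)    [power of a product]
= (((((k^2) / ((k^(-2))^2)) · ((n^4)^2)) · k) · k^2) · k^(-1)    [power of a quotient]
= ((((k^2 / k^(-4)) · ((n^4)^2)) · k) · k^2) · k^(-1)    [power of a power]
= (((k^6 · ((n^4)^2)) · k) · k^2) · k^(-1)    [quotient of powers]
= (((k^6 · n^8) · k) · k^2) · k^(-1)    [power of a power]
= k^8·n^8    [product of powers]

k^8·n^8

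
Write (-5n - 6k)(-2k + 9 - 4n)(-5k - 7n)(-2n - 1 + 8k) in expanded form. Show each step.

-2196k^2n^2 + 4538k^2n - 1912k^3n - 444kn^3 + 1652kn^2 - 603kn - 490n^3 - 315n^2 + 280n^4 + 2220k^3 - 480k^4 - 270k^2

(-5n - 6k)(-2k + 9 - 4n)(-5k - 7n)(-2n - 1 + 8k)
= (10kn - 45n + 20n^2 + 12k^2 - 54k + 24kn)(-5k - 7n)(-2n - 1 + 8k)    [distributive law]
= (34kn - 45n + 20n^2 + 12k^2 - 54k)(-5k - 7n)(-2n - 1 + 8k)    [combine like terms]
= (-170k^2n - 238kn^2 + 225kn + 315n^2 - 100kn^2 - 140n^3 - 60k^3 - 84k^2n + 270k^2 + 378kn)(-2n - 1 + 8k)    [distributive law]
= (-254k^2n - 338kn^2 + 603kn + 315n^2 - 140n^3 - 60k^3 + 270k^2)(-2n - 1 + 8k)    [combine like terms]
= 508k^2n^2 + 254k^2n - 2032k^3n + 676kn^3 + 338kn^2 - 2704k^2n^2 - 1206kn^2 - 603kn + 4824k^2n - 630n^3 - 315n^2 + 2520kn^2 + 280n^4 + 140n^3 - 1120kn^3 + 120k^3n + 60k^3 - 480k^4 - 540k^2n - 270k^2 + 2160k^3    [distributive law]
= -2196k^2n^2 + 4538k^2n - 1912k^3n - 444kn^3 + 1652kn^2 - 603kn - 490n^3 - 315n^2 + 280n^4 + 2220k^3 - 480k^4 - 270k^2    [combine like terms]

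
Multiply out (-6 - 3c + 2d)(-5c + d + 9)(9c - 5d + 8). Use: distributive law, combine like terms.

(-6 - 3c + 2d)(-5c + d + 9)(9c - 5d + 8)
= (30c - 6d - 54 + 15c^2 - 3cd - 27c - 10cd + 2d^2 + 18d)(9c - 5d + 8)    [distributive law]
= (3c + 12d - 54 + 15c^2 - 13cd + 2d^2)(9c - 5d + 8)    [combine like terms]
= 27c^2 - 15cd + 24c + 108cd - 60d^2 + 96d - 486c + 270d - 432 + 135c^3 - 75c^2d + 120c^2 - 117c^2d + 65cd^2 - 104cd + 18cd^2 - 10d^3 + 16d^2    [distributive law]
= 147c^2 - 11cd - 462c - 44d^2 + 366d - 432 + 135c^3 - 192c^2d + 83cd^2 - 10d^3    [combine like terms]

147c^2 - 11cd - 462c - 44d^2 + 366d - 432 + 135c^3 - 192c^2d + 83cd^2 - 10d^3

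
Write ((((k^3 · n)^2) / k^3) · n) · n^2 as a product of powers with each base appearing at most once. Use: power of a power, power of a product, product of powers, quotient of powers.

k^3n^5

((((k^3 · n)^2) / k^3) · n) · n^2
= (((((k^3)^2) · (n^2)) / k^3) · n) · n^2    [power of a product]
= (((k^6 · (n^2)) / k^3) · n) · n^2    [power of a power]
= k^3n^5    [quotient of powers; product of powers]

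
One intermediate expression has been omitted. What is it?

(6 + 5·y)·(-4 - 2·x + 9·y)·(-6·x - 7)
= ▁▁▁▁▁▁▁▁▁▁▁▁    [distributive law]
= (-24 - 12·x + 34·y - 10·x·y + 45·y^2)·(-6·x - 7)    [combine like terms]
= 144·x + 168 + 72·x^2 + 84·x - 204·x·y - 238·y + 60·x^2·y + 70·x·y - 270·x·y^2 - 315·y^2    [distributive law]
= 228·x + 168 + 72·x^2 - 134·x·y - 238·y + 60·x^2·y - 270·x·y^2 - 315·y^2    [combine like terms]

Applying distributive law to the line above:

(-24 - 12·x + 54·y - 20·y - 10·x·y + 45·y^2)·(-6·x - 7)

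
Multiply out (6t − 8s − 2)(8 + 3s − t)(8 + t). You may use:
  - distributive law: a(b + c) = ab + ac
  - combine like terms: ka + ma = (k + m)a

384t + 2t² + 138st + 26st² − 6t³ − 560s − 192s² − 24s²t − 128

(6t − 8s − 2)(8 + 3s − t)(8 + t)
= (48t + 18st − 6t² − 64s − 24s² + 8st − 16 − 6s + 2t)(8 + t)    [distributive law]
= (50t + 26st − 6t² − 70s − 24s² − 16)(8 + t)    [combine like terms]
= 400t + 50t² + 208st + 26st² − 48t² − 6t³ − 560s − 70st − 192s² − 24s²t − 128 − 16t    [distributive law]
= 384t + 2t² + 138st + 26st² − 6t³ − 560s − 192s² − 24s²t − 128    [combine like terms]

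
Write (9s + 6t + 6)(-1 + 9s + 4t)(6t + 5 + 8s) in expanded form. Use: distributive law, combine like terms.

864st + 177s + 765s^2 + 1206s^2t + 648s^3 + 732st^2 + 228t^2 + 54t + 144t^3 - 30

(9s + 6t + 6)(-1 + 9s + 4t)(6t + 5 + 8s)
= (-9s + 81s^2 + 36st - 6t + 54st + 24t^2 - 6 + 54s + 24t)(6t + 5 + 8s)    [distributive law]
= (45s + 81s^2 + 90st + 18t + 24t^2 - 6)(6t + 5 + 8s)    [combine like terms]
= 270st + 225s + 360s^2 + 486s^2t + 405s^2 + 648s^3 + 540st^2 + 450st + 720s^2t + 108t^2 + 90t + 144st + 144t^3 + 120t^2 + 192st^2 - 36t - 30 - 48s    [distributive law]
= 864st + 177s + 765s^2 + 1206s^2t + 648s^3 + 732st^2 + 228t^2 + 54t + 144t^3 - 30    [combine like terms]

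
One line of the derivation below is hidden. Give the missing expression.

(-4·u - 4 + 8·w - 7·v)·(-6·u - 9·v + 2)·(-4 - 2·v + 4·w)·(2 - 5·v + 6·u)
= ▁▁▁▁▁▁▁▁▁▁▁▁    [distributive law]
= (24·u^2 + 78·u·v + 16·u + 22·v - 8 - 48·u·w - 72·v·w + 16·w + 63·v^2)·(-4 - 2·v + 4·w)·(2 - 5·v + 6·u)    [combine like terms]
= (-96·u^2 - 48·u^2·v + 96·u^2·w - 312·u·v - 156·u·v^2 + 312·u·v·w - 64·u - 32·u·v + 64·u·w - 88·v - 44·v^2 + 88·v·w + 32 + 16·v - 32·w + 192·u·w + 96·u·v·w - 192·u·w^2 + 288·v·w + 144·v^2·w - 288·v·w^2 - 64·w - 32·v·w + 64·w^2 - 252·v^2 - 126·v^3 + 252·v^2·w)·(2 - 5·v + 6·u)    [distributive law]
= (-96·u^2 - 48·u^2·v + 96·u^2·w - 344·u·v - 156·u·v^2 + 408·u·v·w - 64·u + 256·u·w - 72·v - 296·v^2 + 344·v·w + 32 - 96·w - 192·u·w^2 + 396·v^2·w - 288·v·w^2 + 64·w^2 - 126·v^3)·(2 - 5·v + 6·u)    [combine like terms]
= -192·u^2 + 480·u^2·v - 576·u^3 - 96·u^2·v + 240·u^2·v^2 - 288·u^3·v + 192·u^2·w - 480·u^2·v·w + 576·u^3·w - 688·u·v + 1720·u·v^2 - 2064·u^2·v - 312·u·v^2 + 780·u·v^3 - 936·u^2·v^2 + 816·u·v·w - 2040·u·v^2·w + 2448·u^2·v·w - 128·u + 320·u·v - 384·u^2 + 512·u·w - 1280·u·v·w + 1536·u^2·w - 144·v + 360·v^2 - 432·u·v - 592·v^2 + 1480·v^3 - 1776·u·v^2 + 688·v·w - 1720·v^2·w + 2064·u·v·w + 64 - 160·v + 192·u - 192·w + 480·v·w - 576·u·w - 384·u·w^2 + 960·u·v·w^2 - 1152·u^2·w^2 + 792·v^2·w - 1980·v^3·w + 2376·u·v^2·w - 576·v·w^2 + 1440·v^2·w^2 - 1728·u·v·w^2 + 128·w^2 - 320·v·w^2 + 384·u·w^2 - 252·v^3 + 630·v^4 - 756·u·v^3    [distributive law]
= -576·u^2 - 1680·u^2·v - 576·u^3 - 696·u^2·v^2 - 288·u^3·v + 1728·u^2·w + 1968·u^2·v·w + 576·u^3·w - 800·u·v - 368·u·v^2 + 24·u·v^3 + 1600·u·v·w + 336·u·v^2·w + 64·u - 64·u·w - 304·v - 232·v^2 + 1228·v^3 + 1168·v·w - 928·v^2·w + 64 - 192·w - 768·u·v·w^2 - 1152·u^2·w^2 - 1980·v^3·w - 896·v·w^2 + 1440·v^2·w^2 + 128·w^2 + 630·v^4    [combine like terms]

Applying distributive law to the line above:

(24·u^2 + 36·u·v - 8·u + 24·u + 36·v - 8 - 48·u·w - 72·v·w + 16·w + 42·u·v + 63·v^2 - 14·v)·(-4 - 2·v + 4·w)·(2 - 5·v + 6·u)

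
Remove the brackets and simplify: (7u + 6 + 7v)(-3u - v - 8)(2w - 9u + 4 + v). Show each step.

-42u^2w + 189u^3 + 582u^2 + 231u^2v - 56uvw + 372uv + 35uv^2 - 148uw + 136u - 124vw - 296v - 90v^2 - 96w - 192 - 14v^2w - 7v^3

(7u + 6 + 7v)(-3u - v - 8)(2w - 9u + 4 + v)
= (-21u^2 - 7uv - 56u - 18u - 6v - 48 - 21uv - 7v^2 - 56v)(2w - 9u + 4 + v)    [distributive law]
= (-21u^2 - 28uv - 74u - 62v - 48 - 7v^2)(2w - 9u + 4 + v)    [combine like terms]
= -42u^2w + 189u^3 - 84u^2 - 21u^2v - 56uvw + 252u^2v - 112uv - 28uv^2 - 148uw + 666u^2 - 296u - 74uv - 124vw + 558uv - 248v - 62v^2 - 96w + 432u - 192 - 48v - 14v^2w + 63uv^2 - 28v^2 - 7v^3    [distributive law]
= -42u^2w + 189u^3 + 582u^2 + 231u^2v - 56uvw + 372uv + 35uv^2 - 148uw + 136u - 124vw - 296v - 90v^2 - 96w - 192 - 14v^2w - 7v^3    [combine like terms]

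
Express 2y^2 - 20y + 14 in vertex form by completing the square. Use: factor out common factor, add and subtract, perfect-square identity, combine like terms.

2(y - 5)^2 - 36

2y^2 - 20y + 14
= 2(y^2 - 10y) + 14    [factor out 2 from the y-terms]
= 2(y^2 - 10y + 25 - 25) + 14    [add and subtract 25 inside the bracket]
= 2(y - 5)^2 - 50 + 14    [perfect-square identity]
= 2(y - 5)^2 - 36    [combine constants]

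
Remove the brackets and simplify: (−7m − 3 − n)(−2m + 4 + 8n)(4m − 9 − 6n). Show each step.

56m^3 − 214m^2 − 300m^2n + 150m + 506mn + 292mn^2 + 108 + 324n + 240n^2 + 48n^3

(−7m − 3 − n)(−2m + 4 + 8n)(4m − 9 − 6n)
= (14m^2 − 28m − 56mn + 6m − 12 − 24n + 2mn − 4n − 8n^2)(4m − 9 − 6n)    [distributive law]
= (14m^2 − 22m − 54mn − 12 − 28n − 8n^2)(4m − 9 − 6n)    [combine like terms]
= 56m^3 − 126m^2 − 84m^2n − 88m^2 + 198m + 132mn − 216m^2n + 486mn + 324mn^2 − 48m + 108 + 72n − 112mn + 252n + 168n^2 − 32mn^2 + 72n^2 + 48n^3    [distributive law]
= 56m^3 − 214m^2 − 300m^2n + 150m + 506mn + 292mn^2 + 108 + 324n + 240n^2 + 48n^3    [combine like terms]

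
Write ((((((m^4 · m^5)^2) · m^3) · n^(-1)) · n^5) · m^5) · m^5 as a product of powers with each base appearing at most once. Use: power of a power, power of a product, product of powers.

m^31n^4

((((((m^4 · m^5)^2) · m^3) · n^(-1)) · n^5) · m^5) · m^5
= (((((((m^4)^2) · ((m^5)^2)) · m^3) · n^(-1)) · n^5) · m^5) · m^5    [power of a product]
= (((((m^8 · ((m^5)^2)) · m^3) · n^(-1)) · n^5) · m^5) · m^5    [power of a power]
= (((((m^8 · m^10) · m^3) · n^(-1)) · n^5) · m^5) · m^5    [power of a power]
= ((((m^18 · m^3) · n^(-1)) · n^5) · m^5) · m^5    [product of powers]
= (((m^21 · n^(-1)) · n^5) · m^5) · m^5    [product of powers]
= m^31n^4    [product of powers]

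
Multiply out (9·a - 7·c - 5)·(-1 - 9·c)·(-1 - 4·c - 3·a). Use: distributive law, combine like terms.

-6·a - 39·a·c + 27·a^2 + 135·a·c^2 + 243·a^2·c - 72·c - 271·c^2 - 252·c^3 - 5

(9·a - 7·c - 5)·(-1 - 9·c)·(-1 - 4·c - 3·a)
= (-9·a - 81·a·c + 7·c + 63·c^2 + 5 + 45·c)·(-1 - 4·c - 3·a)    [distributive law]
= (-9·a - 81·a·c + 52·c + 63·c^2 + 5)·(-1 - 4·c - 3·a)    [combine like terms]
= 9·a + 36·a·c + 27·a^2 + 81·a·c + 324·a·c^2 + 243·a^2·c - 52·c - 208·c^2 - 156·a·c - 63·c^2 - 252·c^3 - 189·a·c^2 - 5 - 20·c - 15·a    [distributive law]
= -6·a - 39·a·c + 27·a^2 + 135·a·c^2 + 243·a^2·c - 72·c - 271·c^2 - 252·c^3 - 5    [combine like terms]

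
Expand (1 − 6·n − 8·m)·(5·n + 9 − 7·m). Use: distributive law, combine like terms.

−49·n + 9 − 79·m − 30·n^2 + 2·m·n + 56·m^2

(1 − 6·n − 8·m)·(5·n + 9 − 7·m)
= 5·n + 9 − 7·m − 30·n^2 − 54·n + 42·m·n − 40·m·n − 72·m + 56·m^2    [distributive law]
= −49·n + 9 − 79·m − 30·n^2 + 2·m·n + 56·m^2    [combine like terms]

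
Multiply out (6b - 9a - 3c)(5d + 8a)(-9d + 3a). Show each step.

-270bd^2 - 342abd + 144a^2b + 405ad^2 + 513a^2d - 216a^3 + 135cd^2 + 171acd - 72a^2c

(6b - 9a - 3c)(5d + 8a)(-9d + 3a)
= (30bd + 48ab - 45ad - 72a^2 - 15cd - 24ac)(-9d + 3a)    [distributive law]
= -270bd^2 + 90abd - 432abd + 144a^2b + 405ad^2 - 135a^2d + 648a^2d - 216a^3 + 135cd^2 - 45acd + 216acd - 72a^2c    [distributive law]
= -270bd^2 - 342abd + 144a^2b + 405ad^2 + 513a^2d - 216a^3 + 135cd^2 + 171acd - 72a^2c    [combine like terms]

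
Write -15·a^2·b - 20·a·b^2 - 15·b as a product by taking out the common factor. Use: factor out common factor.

5·b(-3·a^2 - 4·a·b - 3)

-15·a^2·b - 20·a·b^2 - 15·b
= 5(-3·a^2·b - 4·a·b^2 - 3·b)    [factor out 5]
= 5·b(-3·a^2 - 4·a·b - 3)    [factor out b]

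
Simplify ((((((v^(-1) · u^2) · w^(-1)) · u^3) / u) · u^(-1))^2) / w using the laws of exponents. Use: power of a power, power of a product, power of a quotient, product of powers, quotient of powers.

u^6v^(-2)w^(-3)

((((((v^(-1) · u^2) · w^(-1)) · u^3) / u) · u^(-1))^2) / w
= ((((((v^(-1) · u^2) · w^(-1)) · u^3) / u)^2) · ((u^(-1))^2)) / w    [power of a product]
= ((((((v^(-1) · u^2) · w^(-1)) · u^3)^2) / (u^2)) · ((u^(-1))^2)) / w    [power of a quotient]
= ((((((v^(-1) · u^2) · w^(-1))^2) · ((u^3)^2)) / (u^2)) · ((u^(-1))^2)) / w    [power of a product]
= ((((((v^(-1) · u^2)^2) · ((w^(-1))^2)) · ((u^3)^2)) / (u^2)) · ((u^(-1))^2)) / w    [power of a product]
= (((((((v^(-1))^2) · ((u^2)^2)) · ((w^(-1))^2)) · ((u^3)^2)) / (u^2)) · ((u^(-1))^2)) / w    [power of a product]
= (((((v^(-2) · ((u^2)^2)) · ((w^(-1))^2)) · ((u^3)^2)) / (u^2)) · ((u^(-1))^2)) / w    [power of a power]
= (((((v^(-2) · u^4) · ((w^(-1))^2)) · ((u^3)^2)) / (u^2)) · ((u^(-1))^2)) / w    [power of a power]
= (((((v^(-2) · u^4) · w^(-2)) · ((u^3)^2)) / (u^2)) · ((u^(-1))^2)) / w    [power of a power]
= (((((v^(-2) · u^4) · w^(-2)) · u^6) / (u^2)) · ((u^(-1))^2)) / w    [power of a power]
= (((((v^(-2) · u^4) · w^(-2)) · u^6) / u^2) · u^(-2)) / w    [power of a power]
= u^6v^(-2)w^(-3)    [quotient of powers; product of powers]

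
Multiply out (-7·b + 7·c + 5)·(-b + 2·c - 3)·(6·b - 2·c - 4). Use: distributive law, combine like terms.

(-7·b + 7·c + 5)·(-b + 2·c - 3)·(6·b - 2·c - 4)
= (7·b² - 14·b·c + 21·b - 7·b·c + 14·c² - 21·c - 5·b + 10·c - 15)·(6·b - 2·c - 4)    [distributive law]
= (7·b² - 21·b·c + 16·b + 14·c² - 11·c - 15)·(6·b - 2·c - 4)    [combine like terms]
= 42·b³ - 14·b²·c - 28·b² - 126·b²·c + 42·b·c² + 84·b·c + 96·b² - 32·b·c - 64·b + 84·b·c² - 28·c³ - 56·c² - 66·b·c + 22·c² + 44·c - 90·b + 30·c + 60    [distributive law]
= 42·b³ - 140·b²·c + 68·b² + 126·b·c² - 14·b·c - 154·b - 28·c³ - 34·c² + 74·c + 60    [combine like terms]

42·b³ - 140·b²·c + 68·b² + 126·b·c² - 14·b·c - 154·b - 28·c³ - 34·c² + 74·c + 60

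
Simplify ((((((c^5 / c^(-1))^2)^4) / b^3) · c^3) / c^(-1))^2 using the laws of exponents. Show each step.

((((((c^5 / c^(-1))^2)^4) / b^3) · c^3) / c^(-1))^2
= ((((((c^5 / c^(-1))^2)^4) / b^3) · c^3)^2) / ((c^(-1))^2)    [power of a quotient]
= ((((((c^5 / c^(-1))^2)^4) / b^3)^2) · ((c^3)^2)) / ((c^(-1))^2)    [power of a product]
= ((((((c^5 / c^(-1))^2)^4)^2) / ((b^3)^2)) · ((c^3)^2)) / ((c^(-1))^2)    [power of a quotient]
= (((((c^5 / c^(-1))^2)^8) / ((b^3)^2)) · ((c^3)^2)) / ((c^(-1))^2)    [power of a power]
= ((((c^5 / c^(-1))^16) / ((b^3)^2)) · ((c^3)^2)) / ((c^(-1))^2)    [power of a power]
= (((((c^5)^16) / ((c^(-1))^16)) / ((b^3)^2)) · ((c^3)^2)) / ((c^(-1))^2)    [power of a quotient]
= (((c^80 / ((c^(-1))^16)) / ((b^3)^2)) · ((c^3)^2)) / ((c^(-1))^2)    [power of a power]
= (((c^80 / c^(-16)) / ((b^3)^2)) · ((c^3)^2)) / ((c^(-1))^2)    [power of a power]
= ((c^96 / ((b^3)^2)) · ((c^3)^2)) / ((c^(-1))^2)    [quotient of powers]
= ((c^96 / b^6) · ((c^3)^2)) / ((c^(-1))^2)    [power of a power]
= ((c^96 / b^6) · c^6) / ((c^(-1))^2)    [power of a power]
= ((c^96 / b^6) · c^6) / c^(-2)    [power of a power]
= b^(-6)c^104    [quotient of powers; product of powers]

b^(-6)c^104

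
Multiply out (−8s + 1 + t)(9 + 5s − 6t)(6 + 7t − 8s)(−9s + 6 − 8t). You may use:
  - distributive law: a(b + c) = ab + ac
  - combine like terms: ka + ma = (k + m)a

(−8s + 1 + t)(9 + 5s − 6t)(6 + 7t − 8s)(−9s + 6 − 8t)
= (−72s − 40s^2 + 48st + 9 + 5s − 6t + 9t + 5st − 6t^2)(6 + 7t − 8s)(−9s + 6 − 8t)    [distributive law]
= (−67s − 40s^2 + 53st + 9 + 3t − 6t^2)(6 + 7t − 8s)(−9s + 6 − 8t)    [combine like terms]
= (−402s − 469st + 536s^2 − 240s^2 − 280s^2t + 320s^3 + 318st + 371st^2 − 424s^2t + 54 + 63t − 72s + 18t + 21t^2 − 24st − 36t^2 − 42t^3 + 48st^2)(−9s + 6 − 8t)    [distributive law]
= (−474s − 175st + 296s^2 − 704s^2t + 320s^3 + 419st^2 + 54 + 81t − 15t^2 − 42t^3)(−9s + 6 − 8t)    [combine like terms]
= 4266s^2 − 2844s + 3792st + 1575s^2t − 1050st + 1400st^2 − 2664s^3 + 1776s^2 − 2368s^2t + 6336s^3t − 4224s^2t + 5632s^2t^2 − 2880s^4 + 1920s^3 − 2560s^3t − 3771s^2t^2 + 2514st^2 − 3352st^3 − 486s + 324 − 432t − 729st + 486t − 648t^2 + 135st^2 − 90t^2 + 120t^3 + 378st^3 − 252t^3 + 336t^4    [distributive law]
= 6042s^2 − 3330s + 2013st − 5017s^2t + 4049st^2 − 744s^3 + 3776s^3t + 1861s^2t^2 − 2880s^4 − 2974st^3 + 324 + 54t − 738t^2 − 132t^3 + 336t^4    [combine like terms]

6042s^2 − 3330s + 2013st − 5017s^2t + 4049st^2 − 744s^3 + 3776s^3t + 1861s^2t^2 − 2880s^4 − 2974st^3 + 324 + 54t − 738t^2 − 132t^3 + 336t^4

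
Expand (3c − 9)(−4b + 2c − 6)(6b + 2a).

(3c − 9)(−4b + 2c − 6)(6b + 2a)
= (−12bc + 6c² − 18c + 36b − 18c + 54)(6b + 2a)    [distributive law]
= (−12bc + 6c² − 36c + 36b + 54)(6b + 2a)    [combine like terms]
= −72b²c − 24abc + 36bc² + 12ac² − 216bc − 72ac + 216b² + 72ab + 324b + 108a    [distributive law]

−72b²c − 24abc + 36bc² + 12ac² − 216bc − 72ac + 216b² + 72ab + 324b + 108a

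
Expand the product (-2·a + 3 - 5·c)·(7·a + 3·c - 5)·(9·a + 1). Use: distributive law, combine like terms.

(-2·a + 3 - 5·c)·(7·a + 3·c - 5)·(9·a + 1)
= (-14·a^2 - 6·a·c + 10·a + 21·a + 9·c - 15 - 35·a·c - 15·c^2 + 25·c)·(9·a + 1)    [distributive law]
= (-14·a^2 - 41·a·c + 31·a + 34·c - 15 - 15·c^2)·(9·a + 1)    [combine like terms]
= -126·a^3 - 14·a^2 - 369·a^2·c - 41·a·c + 279·a^2 + 31·a + 306·a·c + 34·c - 135·a - 15 - 135·a·c^2 - 15·c^2    [distributive law]
= -126·a^3 + 265·a^2 - 369·a^2·c + 265·a·c - 104·a + 34·c - 15 - 135·a·c^2 - 15·c^2    [combine like terms]

-126·a^3 + 265·a^2 - 369·a^2·c + 265·a·c - 104·a + 34·c - 15 - 135·a·c^2 - 15·c^2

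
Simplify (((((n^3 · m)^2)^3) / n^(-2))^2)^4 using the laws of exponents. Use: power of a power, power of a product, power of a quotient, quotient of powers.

(((((n^3 · m)^2)^3) / n^(-2))^2)^4
= ((((n^3 · m)^2)^3) / n^(-2))^8    [power of a power]
= ((((n^3 · m)^2)^3)^8) / ((n^(-2))^8)    [power of a quotient]
= (((n^3 · m)^2)^24) / ((n^(-2))^8)    [power of a power]
= ((n^3 · m)^48) / ((n^(-2))^8)    [power of a power]
= (((n^3)^48) · (m^48)) / ((n^(-2))^8)    [power of a product]
= (n^144 · (m^48)) / ((n^(-2))^8)    [power of a power]
= (n^144 · m^48) / n^(-16)    [power of a power]
= m^48n^160    [quotient of powers]

m^48n^160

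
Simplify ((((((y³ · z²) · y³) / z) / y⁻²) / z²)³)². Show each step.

((((((y³ · z²) · y³) / z) / y⁻²) / z²)³)²
= (((((y³ · z²) · y³) / z) / y⁻²) / z²)⁶    [power of a power]
= (((((y³ · z²) · y³) / z) / y⁻²)⁶) / ((z²)⁶)    [power of a quotient]
= (((((y³ · z²) · y³) / z)⁶) / ((y⁻²)⁶)) / ((z²)⁶)    [power of a quotient]
= (((((y³ · z²) · y³)⁶) / (z⁶)) / ((y⁻²)⁶)) / ((z²)⁶)    [power of a quotient]
= (((((y³ · z²)⁶) · ((y³)⁶)) / (z⁶)) / ((y⁻²)⁶)) / ((z²)⁶)    [power of a product]
= ((((((y³)⁶) · ((z²)⁶)) · ((y³)⁶)) / (z⁶)) / ((y⁻²)⁶)) / ((z²)⁶)    [power of a product]
= ((((y¹⁸ · ((z²)⁶)) · ((y³)⁶)) / (z⁶)) / ((y⁻²)⁶)) / ((z²)⁶)    [power of a power]
= ((((y¹⁸ · z¹²) · ((y³)⁶)) / (z⁶)) / ((y⁻²)⁶)) / ((z²)⁶)    [power of a power]
= ((((y¹⁸ · z¹²) · y¹⁸) / (z⁶)) / ((y⁻²)⁶)) / ((z²)⁶)    [power of a power]
= ((((y¹⁸ · z¹²) · y¹⁸) / z⁶) / y⁻¹²) / ((z²)⁶)    [power of a power]
= ((((y¹⁸ · z¹²) · y¹⁸) / z⁶) / y⁻¹²) / z¹²    [power of a power]
= y⁴⁸z⁻⁶    [quotient of powers; product of powers]

y⁴⁸z⁻⁶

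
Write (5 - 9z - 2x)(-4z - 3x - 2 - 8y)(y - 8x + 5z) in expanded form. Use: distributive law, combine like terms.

(5 - 9z - 2x)(-4z - 3x - 2 - 8y)(y - 8x + 5z)
= (-20z - 15x - 10 - 40y + 36z^2 + 27xz + 18z + 72yz + 8xz + 6x^2 + 4x + 16xy)(y - 8x + 5z)    [distributive law]
= (-2z - 11x - 10 - 40y + 36z^2 + 35xz + 72yz + 6x^2 + 16xy)(y - 8x + 5z)    [combine like terms]
= -2yz + 16xz - 10z^2 - 11xy + 88x^2 - 55xz - 10y + 80x - 50z - 40y^2 + 320xy - 200yz + 36yz^2 - 288xz^2 + 180z^3 + 35xyz - 280x^2z + 175xz^2 + 72y^2z - 576xyz + 360yz^2 + 6x^2y - 48x^3 + 30x^2z + 16xy^2 - 128x^2y + 80xyz    [distributive law]
= -202yz - 39xz - 10z^2 + 309xy + 88x^2 - 10y + 80x - 50z - 40y^2 + 396yz^2 - 113xz^2 + 180z^3 - 461xyz - 250x^2z + 72y^2z - 122x^2y - 48x^3 + 16xy^2    [combine like terms]

-202yz - 39xz - 10z^2 + 309xy + 88x^2 - 10y + 80x - 50z - 40y^2 + 396yz^2 - 113xz^2 + 180z^3 - 461xyz - 250x^2z + 72y^2z - 122x^2y - 48x^3 + 16xy^2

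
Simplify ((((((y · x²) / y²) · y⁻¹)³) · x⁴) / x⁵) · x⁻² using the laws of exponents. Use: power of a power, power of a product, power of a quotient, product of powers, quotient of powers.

x³y⁻⁶

((((((y · x²) / y²) · y⁻¹)³) · x⁴) / x⁵) · x⁻²
= ((((((y · x²) / y²)³) · ((y⁻¹)³)) · x⁴) / x⁵) · x⁻²    [power of a product]
= ((((((y · x²)³) / ((y²)³)) · ((y⁻¹)³)) · x⁴) / x⁵) · x⁻²    [power of a quotient]
= ((((((y³) · ((x²)³)) / ((y²)³)) · ((y⁻¹)³)) · x⁴) / x⁵) · x⁻²    [power of a product]
= (((((y³ · x⁶) / ((y²)³)) · ((y⁻¹)³)) · x⁴) / x⁵) · x⁻²    [power of a power]
= (((((y³ · x⁶) / y⁶) · ((y⁻¹)³)) · x⁴) / x⁵) · x⁻²    [power of a power]
= (((((y³ · x⁶) / y⁶) · y⁻³) · x⁴) / x⁵) · x⁻²    [power of a power]
= x³y⁻⁶    [quotient of powers; product of powers]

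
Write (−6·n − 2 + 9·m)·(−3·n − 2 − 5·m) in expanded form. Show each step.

18·n^2 + 18·n + 3·m·n + 4 − 8·m − 45·m^2

(−6·n − 2 + 9·m)·(−3·n − 2 − 5·m)
= 18·n^2 + 12·n + 30·m·n + 6·n + 4 + 10·m − 27·m·n − 18·m − 45·m^2    [distributive law]
= 18·n^2 + 18·n + 3·m·n + 4 − 8·m − 45·m^2    [combine like terms]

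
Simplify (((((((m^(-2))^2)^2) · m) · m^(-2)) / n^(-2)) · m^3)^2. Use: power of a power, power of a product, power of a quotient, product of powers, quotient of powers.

m^(-12)n^4

(((((((m^(-2))^2)^2) · m) · m^(-2)) / n^(-2)) · m^3)^2
= (((((((m^(-2))^2)^2) · m) · m^(-2)) / n^(-2))^2) · ((m^3)^2)    [power of a product]
= (((((((m^(-2))^2)^2) · m) · m^(-2))^2) / ((n^(-2))^2)) · ((m^3)^2)    [power of a quotient]
= (((((((m^(-2))^2)^2) · m)^2) · ((m^(-2))^2)) / ((n^(-2))^2)) · ((m^3)^2)    [power of a product]
= (((((((m^(-2))^2)^2)^2) · (m^2)) · ((m^(-2))^2)) / ((n^(-2))^2)) · ((m^3)^2)    [power of a product]
= ((((((m^(-2))^2)^4) · (m^2)) · ((m^(-2))^2)) / ((n^(-2))^2)) · ((m^3)^2)    [power of a power]
= (((((m^(-2))^8) · (m^2)) · ((m^(-2))^2)) / ((n^(-2))^2)) · ((m^3)^2)    [power of a power]
= (((m^(-16) · (m^2)) · ((m^(-2))^2)) / ((n^(-2))^2)) · ((m^3)^2)    [power of a power]
= ((m^(-14) · ((m^(-2))^2)) / ((n^(-2))^2)) · ((m^3)^2)    [product of powers]
= ((m^(-14) · m^(-4)) / ((n^(-2))^2)) · ((m^3)^2)    [power of a power]
= (m^(-18) / ((n^(-2))^2)) · ((m^3)^2)    [product of powers]
= (m^(-18) / n^(-4)) · ((m^3)^2)    [power of a power]
= (m^(-18) / n^(-4)) · m^6    [power of a power]
= m^(-12)n^4    [quotient of powers; product of powers]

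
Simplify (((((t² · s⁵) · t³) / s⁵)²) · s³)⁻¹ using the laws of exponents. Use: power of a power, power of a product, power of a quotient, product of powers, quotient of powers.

(((((t² · s⁵) · t³) / s⁵)²) · s³)⁻¹
= (((((t² · s⁵) · t³) / s⁵)²)⁻¹) · ((s³)⁻¹)    [power of a product]
= ((((t² · s⁵) · t³) / s⁵)⁻²) · ((s³)⁻¹)    [power of a power]
= ((((t² · s⁵) · t³)⁻²) / ((s⁵)⁻²)) · ((s³)⁻¹)    [power of a quotient]
= ((((t² · s⁵)⁻²) · ((t³)⁻²)) / ((s⁵)⁻²)) · ((s³)⁻¹)    [power of a product]
= (((((t²)⁻²) · ((s⁵)⁻²)) · ((t³)⁻²)) / ((s⁵)⁻²)) · ((s³)⁻¹)    [power of a product]
= (((t⁻⁴ · ((s⁵)⁻²)) · ((t³)⁻²)) / ((s⁵)⁻²)) · ((s³)⁻¹)    [power of a power]
= (((t⁻⁴ · s⁻¹⁰) · ((t³)⁻²)) / ((s⁵)⁻²)) · ((s³)⁻¹)    [power of a power]
= (((t⁻⁴ · s⁻¹⁰) · t⁻⁶) / ((s⁵)⁻²)) · ((s³)⁻¹)    [power of a power]
= (((t⁻⁴ · s⁻¹⁰) · t⁻⁶) / s⁻¹⁰) · ((s³)⁻¹)    [power of a power]
= (((t⁻⁴ · s⁻¹⁰) · t⁻⁶) / s⁻¹⁰) · s⁻³    [power of a power]
= s⁻³t⁻¹⁰    [quotient of powers; product of powers]

s⁻³t⁻¹⁰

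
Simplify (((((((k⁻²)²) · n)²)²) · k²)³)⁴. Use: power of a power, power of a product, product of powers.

k⁻¹⁶⁸n⁴⁸

(((((((k⁻²)²) · n)²)²) · k²)³)⁴
= ((((((k⁻²)²) · n)²)²) · k²)¹²    [power of a power]
= ((((((k⁻²)²) · n)²)²)¹²) · ((k²)¹²)    [power of a product]
= (((((k⁻²)²) · n)²)²⁴) · ((k²)¹²)    [power of a power]
= ((((k⁻²)²) · n)⁴⁸) · ((k²)¹²)    [power of a power]
= ((((k⁻²)²)⁴⁸) · (n⁴⁸)) · ((k²)¹²)    [power of a product]
= (((k⁻²)⁹⁶) · (n⁴⁸)) · ((k²)¹²)    [power of a power]
= (k⁻¹⁹² · (n⁴⁸)) · ((k²)¹²)    [power of a power]
= (k⁻¹⁹² · n⁴⁸) · k²⁴    [power of a power]
= k⁻¹⁶⁸n⁴⁸    [product of powers]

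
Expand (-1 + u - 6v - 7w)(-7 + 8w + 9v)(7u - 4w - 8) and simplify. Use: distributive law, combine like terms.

105u - 356w - 56 + 251uw + 284w² + 159uv + 756vw - 264v - 49u² + 56u²w - 424uw² + 63u²v - 813uvw + 444vw² - 378uv² + 216v²w + 432v² + 224w³

(-1 + u - 6v - 7w)(-7 + 8w + 9v)(7u - 4w - 8)
= (7 - 8w - 9v - 7u + 8uw + 9uv + 42v - 48vw - 54v² + 49w - 56w² - 63vw)(7u - 4w - 8)    [distributive law]
= (7 + 41w + 33v - 7u + 8uw + 9uv - 111vw - 54v² - 56w²)(7u - 4w - 8)    [combine like terms]
= 49u - 28w - 56 + 287uw - 164w² - 328w + 231uv - 132vw - 264v - 49u² + 28uw + 56u + 56u²w - 32uw² - 64uw + 63u²v - 36uvw - 72uv - 777uvw + 444vw² + 888vw - 378uv² + 216v²w + 432v² - 392uw² + 224w³ + 448w²    [distributive law]
= 105u - 356w - 56 + 251uw + 284w² + 159uv + 756vw - 264v - 49u² + 56u²w - 424uw² + 63u²v - 813uvw + 444vw² - 378uv² + 216v²w + 432v² + 224w³    [combine like terms]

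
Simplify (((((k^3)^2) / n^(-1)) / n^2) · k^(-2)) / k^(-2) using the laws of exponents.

(((((k^3)^2) / n^(-1)) / n^2) · k^(-2)) / k^(-2)
= (((k^6 / n^(-1)) / n^2) · k^(-2)) / k^(-2)    [power of a power]
= k^6·n^(-1)    [quotient of powers; product of powers]

k^6·n^(-1)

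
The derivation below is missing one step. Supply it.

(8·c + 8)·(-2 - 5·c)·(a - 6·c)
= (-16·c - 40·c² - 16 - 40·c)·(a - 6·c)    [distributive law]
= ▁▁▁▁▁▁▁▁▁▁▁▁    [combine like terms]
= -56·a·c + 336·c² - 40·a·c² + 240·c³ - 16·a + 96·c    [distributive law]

Applying combine like terms to the line above:

(-56·c - 40·c² - 16)·(a - 6·c)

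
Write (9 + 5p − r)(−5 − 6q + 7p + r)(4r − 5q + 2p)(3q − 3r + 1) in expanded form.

(9 + 5p − r)(−5 − 6q + 7p + r)(4r − 5q + 2p)(3q − 3r + 1)
= (−45 − 54q + 63p + 9r − 25p − 30pq + 35p^2 + 5pr + 5r + 6qr − 7pr − r^2)(4r − 5q + 2p)(3q − 3r + 1)    [distributive law]
= (−45 − 54q + 38p + 14r − 30pq + 35p^2 − 2pr + 6qr − r^2)(4r − 5q + 2p)(3q − 3r + 1)    [combine like terms]
= (−180r + 225q − 90p − 216qr + 270q^2 − 108pq + 152pr − 190pq + 76p^2 + 56r^2 − 70qr + 28pr − 120pqr + 150pq^2 − 60p^2q + 140p^2r − 175p^2q + 70p^3 − 8pr^2 + 10pqr − 4p^2r + 24qr^2 − 30q^2r + 12pqr − 4r^3 + 5qr^2 − 2pr^2)(3q − 3r + 1)    [distributive law]
= (−180r + 225q − 90p − 286qr + 270q^2 − 298pq + 180pr + 76p^2 + 56r^2 − 98pqr + 150pq^2 − 235p^2q + 136p^2r + 70p^3 − 10pr^2 + 29qr^2 − 30q^2r − 4r^3)(3q − 3r + 1)    [combine like terms]
= −540qr + 540r^2 − 180r + 675q^2 − 675qr + 225q − 270pq + 270pr − 90p − 858q^2r + 858qr^2 − 286qr + 810q^3 − 810q^2r + 270q^2 − 894pq^2 + 894pqr − 298pq + 540pqr − 540pr^2 + 180pr + 228p^2q − 228p^2r + 76p^2 + 168qr^2 − 168r^3 + 56r^2 − 294pq^2r + 294pqr^2 − 98pqr + 450pq^3 − 450pq^2r + 150pq^2 − 705p^2q^2 + 705p^2qr − 235p^2q + 408p^2qr − 408p^2r^2 + 136p^2r + 210p^3q − 210p^3r + 70p^3 − 30pqr^2 + 30pr^3 − 10pr^2 + 87q^2r^2 − 87qr^3 + 29qr^2 − 90q^3r + 90q^2r^2 − 30q^2r − 12qr^3 + 12r^4 − 4r^3    [distributive law]
= −1501qr + 596r^2 − 180r + 945q^2 + 225q − 568pq + 450pr − 90p − 1698q^2r + 1055qr^2 + 810q^3 − 744pq^2 + 1336pqr − 550pr^2 − 7p^2q − 92p^2r + 76p^2 − 172r^3 − 744pq^2r + 264pqr^2 + 450pq^3 − 705p^2q^2 + 1113p^2qr − 408p^2r^2 + 210p^3q − 210p^3r + 70p^3 + 30pr^3 + 177q^2r^2 − 99qr^3 − 90q^3r + 12r^4    [combine like terms]

−1501qr + 596r^2 − 180r + 945q^2 + 225q − 568pq + 450pr − 90p − 1698q^2r + 1055qr^2 + 810q^3 − 744pq^2 + 1336pqr − 550pr^2 − 7p^2q − 92p^2r + 76p^2 − 172r^3 − 744pq^2r + 264pqr^2 + 450pq^3 − 705p^2q^2 + 1113p^2qr − 408p^2r^2 + 210p^3q − 210p^3r + 70p^3 + 30pr^3 + 177q^2r^2 − 99qr^3 − 90q^3r + 12r^4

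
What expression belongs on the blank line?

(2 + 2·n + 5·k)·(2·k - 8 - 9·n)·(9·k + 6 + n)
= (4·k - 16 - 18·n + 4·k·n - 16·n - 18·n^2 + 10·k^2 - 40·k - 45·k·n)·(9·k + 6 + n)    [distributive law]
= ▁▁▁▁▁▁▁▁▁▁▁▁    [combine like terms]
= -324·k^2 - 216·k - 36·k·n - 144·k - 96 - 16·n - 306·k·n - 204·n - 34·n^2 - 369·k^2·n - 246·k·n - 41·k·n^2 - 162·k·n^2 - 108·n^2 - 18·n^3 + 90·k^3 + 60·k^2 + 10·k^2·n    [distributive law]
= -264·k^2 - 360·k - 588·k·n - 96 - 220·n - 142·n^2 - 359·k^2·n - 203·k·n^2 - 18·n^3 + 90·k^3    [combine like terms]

By combine like terms:

(-36·k - 16 - 34·n - 41·k·n - 18·n^2 + 10·k^2)·(9·k + 6 + n)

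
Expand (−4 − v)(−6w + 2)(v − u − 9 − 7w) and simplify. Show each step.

(−4 − v)(−6w + 2)(v − u − 9 − 7w)
= (24w − 8 + 6vw − 2v)(v − u − 9 − 7w)    [distributive law]
= 24vw − 24uw − 216w − 168w² − 8v + 8u + 72 + 56w + 6v²w − 6uvw − 54vw − 42vw² − 2v² + 2uv + 18v + 14vw    [distributive law]
= −16vw − 24uw − 160w − 168w² + 10v + 8u + 72 + 6v²w − 6uvw − 42vw² − 2v² + 2uv    [combine like terms]

−16vw − 24uw − 160w − 168w² + 10v + 8u + 72 + 6v²w − 6uvw − 42vw² − 2v² + 2uv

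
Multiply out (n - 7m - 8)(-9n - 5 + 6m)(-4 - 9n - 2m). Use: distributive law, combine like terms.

-567n² + 81n³ - 603mn² - 628n - 293mn + 240m²n - 28m + 194m² + 84m³ - 160

(n - 7m - 8)(-9n - 5 + 6m)(-4 - 9n - 2m)
= (-9n² - 5n + 6mn + 63mn + 35m - 42m² + 72n + 40 - 48m)(-4 - 9n - 2m)    [distributive law]
= (-9n² + 67n + 69mn - 13m - 42m² + 40)(-4 - 9n - 2m)    [combine like terms]
= 36n² + 81n³ + 18mn² - 268n - 603n² - 134mn - 276mn - 621mn² - 138m²n + 52m + 117mn + 26m² + 168m² + 378m²n + 84m³ - 160 - 360n - 80m    [distributive law]
= -567n² + 81n³ - 603mn² - 628n - 293mn + 240m²n - 28m + 194m² + 84m³ - 160    [combine like terms]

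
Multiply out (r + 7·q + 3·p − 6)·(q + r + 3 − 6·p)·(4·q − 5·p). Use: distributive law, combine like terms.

(r + 7·q + 3·p − 6)·(q + r + 3 − 6·p)·(4·q − 5·p)
= (q·r + r^2 + 3·r − 6·p·r + 7·q^2 + 7·q·r + 21·q − 42·p·q + 3·p·q + 3·p·r + 9·p − 18·p^2 − 6·q − 6·r − 18 + 36·p)·(4·q − 5·p)    [distributive law]
= (8·q·r + r^2 − 3·r − 3·p·r + 7·q^2 + 15·q − 39·p·q + 45·p − 18·p^2 − 18)·(4·q − 5·p)    [combine like terms]
= 32·q^2·r − 40·p·q·r + 4·q·r^2 − 5·p·r^2 − 12·q·r + 15·p·r − 12·p·q·r + 15·p^2·r + 28·q^3 − 35·p·q^2 + 60·q^2 − 75·p·q − 156·p·q^2 + 195·p^2·q + 180·p·q − 225·p^2 − 72·p^2·q + 90·p^3 − 72·q + 90·p    [distributive law]
= 32·q^2·r − 52·p·q·r + 4·q·r^2 − 5·p·r^2 − 12·q·r + 15·p·r + 15·p^2·r + 28·q^3 − 191·p·q^2 + 60·q^2 + 105·p·q + 123·p^2·q − 225·p^2 + 90·p^3 − 72·q + 90·p    [combine like terms]

32·q^2·r − 52·p·q·r + 4·q·r^2 − 5·p·r^2 − 12·q·r + 15·p·r + 15·p^2·r + 28·q^3 − 191·p·q^2 + 60·q^2 + 105·p·q + 123·p^2·q − 225·p^2 + 90·p^3 − 72·q + 90·p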